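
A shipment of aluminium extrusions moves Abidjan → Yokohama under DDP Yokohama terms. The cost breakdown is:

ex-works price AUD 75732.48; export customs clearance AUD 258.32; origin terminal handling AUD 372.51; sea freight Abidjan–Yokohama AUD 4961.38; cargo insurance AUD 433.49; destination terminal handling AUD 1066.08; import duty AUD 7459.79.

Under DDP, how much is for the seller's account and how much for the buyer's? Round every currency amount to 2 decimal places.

DDP: the seller bears all costs including import duty.
Seller's account: goods 75732.48 + export clearance 258.32 + origin terminal 372.51 + freight 4961.38 + insurance 433.49 + destination terminal 1066.08 + duty 7459.79 = 90284.05
Buyer's account: 0.00

Seller: AUD 90284.05; buyer: AUD 0.00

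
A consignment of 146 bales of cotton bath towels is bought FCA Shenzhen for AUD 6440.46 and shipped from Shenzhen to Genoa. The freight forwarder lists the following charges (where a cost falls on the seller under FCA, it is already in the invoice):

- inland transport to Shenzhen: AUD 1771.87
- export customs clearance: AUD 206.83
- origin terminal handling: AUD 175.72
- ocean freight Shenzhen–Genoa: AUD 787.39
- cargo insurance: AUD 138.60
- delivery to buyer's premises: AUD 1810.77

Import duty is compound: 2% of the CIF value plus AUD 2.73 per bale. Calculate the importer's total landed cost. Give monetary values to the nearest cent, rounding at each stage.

Total landed cost: AUD 9902.36

FCA: the seller delivers export-cleared goods to the carrier; the buyer bears costs from that point.
Already in the invoice (seller's account under FCA): inland to port, export clearance — exclude.
CIF value = FCA price + origin terminal + freight + insurance = 6440.46 + 175.72 + 787.39 + 138.60 = 7542.17
Ad valorem component: 7542.17 × 2% = 150.84
Specific component: 146 × 2.73 = 398.58
Import duty = 150.84 + 398.58 = 549.42
Buyer bears: origin terminal 175.72 + freight 787.39 + insurance 138.60 + delivery 1810.77 + duty 549.42 = 3461.90
Landed cost = invoice 6440.46 + 3461.90 = 9902.36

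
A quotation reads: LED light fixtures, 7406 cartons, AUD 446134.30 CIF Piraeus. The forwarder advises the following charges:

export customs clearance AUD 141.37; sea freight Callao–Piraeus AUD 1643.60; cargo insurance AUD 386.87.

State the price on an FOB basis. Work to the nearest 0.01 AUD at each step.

Not relevant to the conversion: export clearance — on the seller under both CIF and FOB; already in the CIF price and stays in the FOB price.
From CIF to FOB, the seller no longer bears: freight, insurance.
FOB price = 446134.30 − 1643.60 − 386.87 = 444103.83

FOB price: AUD 444103.83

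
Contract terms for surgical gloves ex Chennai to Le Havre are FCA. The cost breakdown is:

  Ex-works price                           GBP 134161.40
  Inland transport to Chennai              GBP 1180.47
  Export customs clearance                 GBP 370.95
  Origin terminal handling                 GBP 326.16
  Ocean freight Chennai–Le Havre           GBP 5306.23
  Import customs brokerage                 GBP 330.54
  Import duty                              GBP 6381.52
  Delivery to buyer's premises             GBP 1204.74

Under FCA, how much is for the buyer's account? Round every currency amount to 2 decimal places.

FCA: the seller delivers export-cleared goods to the carrier; the buyer bears costs from that point.
Seller's account: goods 134161.40 + inland to port 1180.47 + export clearance 370.95 = 135712.82
Buyer's account: origin terminal 326.16 + freight 5306.23 + brokerage 330.54 + duty 6381.52 + delivery 1204.74 = 13549.19

Buyer's account: GBP 13549.19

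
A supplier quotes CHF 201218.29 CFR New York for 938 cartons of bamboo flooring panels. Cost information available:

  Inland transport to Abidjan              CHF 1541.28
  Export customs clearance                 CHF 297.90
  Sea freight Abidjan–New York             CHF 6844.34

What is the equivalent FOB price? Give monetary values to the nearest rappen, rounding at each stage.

Not relevant to the conversion: inland to port, export clearance — on the seller under both CFR and FOB; already in the CFR price and stays in the FOB price.
From CFR to FOB, the seller no longer bears: freight.
FOB price = 201218.29 − 6844.34 = 194373.95

FOB price: CHF 194373.95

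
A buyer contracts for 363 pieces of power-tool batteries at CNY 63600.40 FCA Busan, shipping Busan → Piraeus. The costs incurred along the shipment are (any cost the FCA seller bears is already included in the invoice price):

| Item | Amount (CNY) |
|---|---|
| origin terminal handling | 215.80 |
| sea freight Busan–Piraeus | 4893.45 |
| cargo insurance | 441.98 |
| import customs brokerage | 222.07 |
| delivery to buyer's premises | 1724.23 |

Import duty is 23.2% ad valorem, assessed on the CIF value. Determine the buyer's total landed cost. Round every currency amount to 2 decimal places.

FCA: the seller delivers export-cleared goods to the carrier; the buyer bears costs from that point.
CIF value = FCA price + origin terminal + freight + insurance = 63600.40 + 215.80 + 4893.45 + 441.98 = 69151.63
Import duty = 69151.63 × 23.2% = 16043.18
Buyer bears: origin terminal 215.80 + freight 4893.45 + insurance 441.98 + brokerage 222.07 + delivery 1724.23 + duty 16043.18 = 23540.71
Landed cost = invoice 63600.40 + 23540.71 = 87141.11

Total landed cost: CNY 87141.11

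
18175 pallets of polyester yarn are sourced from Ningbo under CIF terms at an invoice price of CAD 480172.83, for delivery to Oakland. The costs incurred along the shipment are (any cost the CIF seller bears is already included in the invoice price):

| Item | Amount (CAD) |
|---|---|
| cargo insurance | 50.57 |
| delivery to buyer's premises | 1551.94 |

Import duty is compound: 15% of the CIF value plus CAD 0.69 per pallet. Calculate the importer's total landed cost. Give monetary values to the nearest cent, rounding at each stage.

CIF: the seller pays costs through ocean freight and marine insurance to the destination port.
Already in the invoice (seller's account under CIF): insurance — exclude.
The CIF price already equals the CIF value: 480172.83
Ad valorem component: 480172.83 × 15% = 72025.92
Specific component: 18175 × 0.69 = 12540.75
Import duty = 72025.92 + 12540.75 = 84566.67
Buyer bears: delivery 1551.94 + duty 84566.67 = 86118.61
Landed cost = invoice 480172.83 + 86118.61 = 566291.44

Total landed cost: CAD 566291.44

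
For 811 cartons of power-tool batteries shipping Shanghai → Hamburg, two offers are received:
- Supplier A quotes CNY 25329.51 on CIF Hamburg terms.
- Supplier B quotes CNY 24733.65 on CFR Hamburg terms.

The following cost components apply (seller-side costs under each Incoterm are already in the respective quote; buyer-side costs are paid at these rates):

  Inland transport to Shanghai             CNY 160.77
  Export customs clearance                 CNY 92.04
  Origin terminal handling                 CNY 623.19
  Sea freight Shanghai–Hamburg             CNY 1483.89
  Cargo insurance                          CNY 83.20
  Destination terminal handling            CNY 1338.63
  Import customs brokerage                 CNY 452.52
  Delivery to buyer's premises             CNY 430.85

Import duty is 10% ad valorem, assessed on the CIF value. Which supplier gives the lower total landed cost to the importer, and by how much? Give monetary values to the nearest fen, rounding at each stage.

Supplier B is cheaper by CNY 563.92

Supplier A (CIF):
The CIF price already equals the CIF value: 25329.51
Import duty = 25329.51 × 10% = 2532.95
Buyer bears (A): 1338.63 + 452.52 + 430.85 = 2222.00
Landed cost (A) = invoice 25329.51 + 2222.00 + duty 2532.95 = 30084.46
Supplier B (CFR):
CIF value = CFR price + insurance = 24733.65 + 83.20 = 24816.85
Import duty = 24816.85 × 10% = 2481.69
Buyer bears (B): 83.20 + 1338.63 + 452.52 + 430.85 = 2305.20
Landed cost (B) = invoice 24733.65 + 2305.20 + duty 2481.69 = 29520.54
Difference = |30084.46 − 29520.54| = 563.92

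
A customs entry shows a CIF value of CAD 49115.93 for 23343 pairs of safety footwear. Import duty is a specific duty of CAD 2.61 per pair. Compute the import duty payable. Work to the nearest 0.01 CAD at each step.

Import duty: CAD 60925.23

Import duty = 23343 × 2.61 = 60925.23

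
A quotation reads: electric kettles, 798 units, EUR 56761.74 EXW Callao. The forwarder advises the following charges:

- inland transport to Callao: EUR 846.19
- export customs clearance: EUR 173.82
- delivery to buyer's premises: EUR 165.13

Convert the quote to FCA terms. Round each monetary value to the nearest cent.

FCA price: EUR 57781.75

Not relevant to the conversion: delivery — on the buyer under both terms; not part of either seller's price.
From EXW to FCA, the seller additionally bears: inland to port, export clearance.
FCA price = 56761.74 + 846.19 + 173.82 = 57781.75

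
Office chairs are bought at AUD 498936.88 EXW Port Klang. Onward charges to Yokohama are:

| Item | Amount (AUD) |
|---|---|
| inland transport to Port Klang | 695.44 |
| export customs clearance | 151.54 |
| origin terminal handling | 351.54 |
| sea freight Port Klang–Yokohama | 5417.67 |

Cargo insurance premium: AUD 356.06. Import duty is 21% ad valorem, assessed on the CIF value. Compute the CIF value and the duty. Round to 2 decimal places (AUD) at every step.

CIF value: AUD 505909.13; import duty: AUD 106240.92

CIF = EXW price + pre-shipment costs + freight + insurance
CIF = 498936.88 + 695.44 + 151.54 + 351.54 + 5417.67 + 356.06 = 505909.13
Import duty = 505909.13 × 21% = 106240.92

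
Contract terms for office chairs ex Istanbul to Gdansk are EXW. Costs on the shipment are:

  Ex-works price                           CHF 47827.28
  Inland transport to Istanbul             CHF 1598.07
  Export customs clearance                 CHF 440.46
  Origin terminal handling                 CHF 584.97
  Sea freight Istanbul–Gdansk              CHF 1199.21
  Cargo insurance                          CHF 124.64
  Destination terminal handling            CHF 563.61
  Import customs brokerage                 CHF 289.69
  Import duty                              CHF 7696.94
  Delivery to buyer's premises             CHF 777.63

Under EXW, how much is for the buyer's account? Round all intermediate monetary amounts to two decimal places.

Buyer's account: CHF 13275.22

EXW: the seller makes goods available at their premises; the buyer bears all onward costs.
Seller's account: goods 47827.28 = 47827.28
Buyer's account: inland to port 1598.07 + export clearance 440.46 + origin terminal 584.97 + freight 1199.21 + insurance 124.64 + destination terminal 563.61 + brokerage 289.69 + duty 7696.94 + delivery 777.63 = 13275.22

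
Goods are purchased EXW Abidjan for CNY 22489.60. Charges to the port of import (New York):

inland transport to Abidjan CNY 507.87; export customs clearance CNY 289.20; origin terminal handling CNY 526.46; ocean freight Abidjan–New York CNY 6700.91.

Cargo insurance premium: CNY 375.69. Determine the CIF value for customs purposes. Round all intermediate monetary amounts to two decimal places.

CIF value: CNY 30889.73

CIF = EXW price + pre-shipment costs + freight + insurance
CIF = 22489.60 + 507.87 + 289.20 + 526.46 + 6700.91 + 375.69 = 30889.73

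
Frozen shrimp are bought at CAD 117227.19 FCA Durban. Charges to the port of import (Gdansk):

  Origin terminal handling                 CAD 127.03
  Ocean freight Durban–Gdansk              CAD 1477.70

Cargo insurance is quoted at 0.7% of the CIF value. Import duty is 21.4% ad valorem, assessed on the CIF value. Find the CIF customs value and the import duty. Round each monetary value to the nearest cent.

CIF value: CAD 119669.61; import duty: CAD 25609.30

Let C be the CIF value. C = FCA price + pre-shipment costs + freight + 0.7% × C
C − 0.7% × C = 117227.19 + 127.03 + 1477.70
0.993 × C = 118831.92
C = 118831.92 / 0.993 = 119669.61
Insurance premium = 0.7% × 119669.61 = 837.69
Import duty = 119669.61 × 21.4% = 25609.30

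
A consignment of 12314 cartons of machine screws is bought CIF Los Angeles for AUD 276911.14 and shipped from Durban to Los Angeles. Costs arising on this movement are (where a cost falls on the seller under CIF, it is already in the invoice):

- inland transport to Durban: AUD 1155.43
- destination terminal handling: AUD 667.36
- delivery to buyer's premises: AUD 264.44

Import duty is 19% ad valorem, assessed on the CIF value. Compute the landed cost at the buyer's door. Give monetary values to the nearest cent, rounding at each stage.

Total landed cost: AUD 330456.06

CIF: the seller pays costs through ocean freight and marine insurance to the destination port.
Already in the invoice (seller's account under CIF): inland to port — exclude.
The CIF price already equals the CIF value: 276911.14
Import duty = 276911.14 × 19% = 52613.12
Buyer bears: destination terminal 667.36 + delivery 264.44 + duty 52613.12 = 53544.92
Landed cost = invoice 276911.14 + 53544.92 = 330456.06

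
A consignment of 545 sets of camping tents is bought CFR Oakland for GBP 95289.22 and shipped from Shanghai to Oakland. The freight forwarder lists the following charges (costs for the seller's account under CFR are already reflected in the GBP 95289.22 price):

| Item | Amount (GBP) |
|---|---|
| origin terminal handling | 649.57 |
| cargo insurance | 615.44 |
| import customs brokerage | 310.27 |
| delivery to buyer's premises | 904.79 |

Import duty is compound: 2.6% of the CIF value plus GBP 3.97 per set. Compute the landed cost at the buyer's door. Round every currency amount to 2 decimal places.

CFR: the seller pays costs through ocean freight to the destination port, but not insurance.
Already in the invoice (seller's account under CFR): origin terminal — exclude.
CIF value = CFR price + insurance = 95289.22 + 615.44 = 95904.66
Ad valorem component: 95904.66 × 2.6% = 2493.52
Specific component: 545 × 3.97 = 2163.65
Import duty = 2493.52 + 2163.65 = 4657.17
Buyer bears: insurance 615.44 + brokerage 310.27 + delivery 904.79 + duty 4657.17 = 6487.67
Landed cost = invoice 95289.22 + 6487.67 = 101776.89

Total landed cost: GBP 101776.89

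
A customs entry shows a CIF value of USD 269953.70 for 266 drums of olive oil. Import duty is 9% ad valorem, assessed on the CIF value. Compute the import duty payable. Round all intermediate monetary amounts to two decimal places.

Import duty = 269953.70 × 9% = 24295.83

Import duty: USD 24295.83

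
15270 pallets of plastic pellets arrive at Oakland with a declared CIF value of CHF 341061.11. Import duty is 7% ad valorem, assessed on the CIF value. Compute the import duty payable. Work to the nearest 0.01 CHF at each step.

Import duty: CHF 23874.28

Import duty = 341061.11 × 7% = 23874.28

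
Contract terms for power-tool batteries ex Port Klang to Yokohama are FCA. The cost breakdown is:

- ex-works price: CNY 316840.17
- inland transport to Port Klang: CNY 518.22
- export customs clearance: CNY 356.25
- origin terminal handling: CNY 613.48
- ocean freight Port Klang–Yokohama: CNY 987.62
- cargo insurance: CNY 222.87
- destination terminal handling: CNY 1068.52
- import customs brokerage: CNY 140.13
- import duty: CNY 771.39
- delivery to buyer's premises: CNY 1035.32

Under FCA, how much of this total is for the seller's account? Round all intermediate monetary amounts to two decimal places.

FCA: the seller delivers export-cleared goods to the carrier; the buyer bears costs from that point.
Seller's account: goods 316840.17 + inland to port 518.22 + export clearance 356.25 = 317714.64
Buyer's account: origin terminal 613.48 + freight 987.62 + insurance 222.87 + destination terminal 1068.52 + brokerage 140.13 + duty 771.39 + delivery 1035.32 = 4839.33

Seller's account: CNY 317714.64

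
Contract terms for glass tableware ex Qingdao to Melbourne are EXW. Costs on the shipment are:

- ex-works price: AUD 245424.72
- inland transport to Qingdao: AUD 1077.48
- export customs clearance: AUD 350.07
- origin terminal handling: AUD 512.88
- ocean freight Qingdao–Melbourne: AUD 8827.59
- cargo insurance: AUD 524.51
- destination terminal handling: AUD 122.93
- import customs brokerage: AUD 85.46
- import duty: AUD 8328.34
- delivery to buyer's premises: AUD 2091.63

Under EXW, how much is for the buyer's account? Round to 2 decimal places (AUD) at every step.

Buyer's account: AUD 21920.89

EXW: the seller makes goods available at their premises; the buyer bears all onward costs.
Seller's account: goods 245424.72 = 245424.72
Buyer's account: inland to port 1077.48 + export clearance 350.07 + origin terminal 512.88 + freight 8827.59 + insurance 524.51 + destination terminal 122.93 + brokerage 85.46 + duty 8328.34 + delivery 2091.63 = 21920.89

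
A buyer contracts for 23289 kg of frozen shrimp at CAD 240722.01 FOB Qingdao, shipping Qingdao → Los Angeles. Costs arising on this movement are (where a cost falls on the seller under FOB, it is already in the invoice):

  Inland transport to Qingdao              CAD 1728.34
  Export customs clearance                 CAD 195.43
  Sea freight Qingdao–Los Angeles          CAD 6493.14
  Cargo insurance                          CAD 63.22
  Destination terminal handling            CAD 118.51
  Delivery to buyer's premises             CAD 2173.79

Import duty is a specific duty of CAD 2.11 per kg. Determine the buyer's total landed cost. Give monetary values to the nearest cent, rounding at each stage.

Total landed cost: CAD 298710.46

FOB: the seller bears costs until goods are on board at the origin port; the buyer bears freight, insurance and all costs thereafter.
Already in the invoice (seller's account under FOB): inland to port, export clearance — exclude.
CIF value = FOB price + freight + insurance = 240722.01 + 6493.14 + 63.22 = 247278.37
Import duty = 23289 × 2.11 = 49139.79
Buyer bears: freight 6493.14 + insurance 63.22 + destination terminal 118.51 + delivery 2173.79 + duty 49139.79 = 57988.45
Landed cost = invoice 240722.01 + 57988.45 = 298710.46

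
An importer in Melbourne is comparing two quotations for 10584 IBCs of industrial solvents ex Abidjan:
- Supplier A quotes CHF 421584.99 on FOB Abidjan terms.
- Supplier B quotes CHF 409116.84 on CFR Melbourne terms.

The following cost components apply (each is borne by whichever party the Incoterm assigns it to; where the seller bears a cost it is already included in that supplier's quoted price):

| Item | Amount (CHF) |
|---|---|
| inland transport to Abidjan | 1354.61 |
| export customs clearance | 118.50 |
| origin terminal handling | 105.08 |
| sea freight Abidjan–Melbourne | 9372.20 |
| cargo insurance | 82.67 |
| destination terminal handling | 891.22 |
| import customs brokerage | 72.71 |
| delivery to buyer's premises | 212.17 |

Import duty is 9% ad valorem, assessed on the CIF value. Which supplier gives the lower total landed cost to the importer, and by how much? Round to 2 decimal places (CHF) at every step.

Supplier A (FOB):
CIF value = FOB price + freight + insurance = 421584.99 + 9372.20 + 82.67 = 431039.86
Import duty = 431039.86 × 9% = 38793.59
Buyer bears (A): 9372.20 + 82.67 + 891.22 + 72.71 + 212.17 = 10630.97
Landed cost (A) = invoice 421584.99 + 10630.97 + duty 38793.59 = 471009.55
Supplier B (CFR):
CIF value = CFR price + insurance = 409116.84 + 82.67 = 409199.51
Import duty = 409199.51 × 9% = 36827.96
Buyer bears (B): 82.67 + 891.22 + 72.71 + 212.17 = 1258.77
Landed cost (B) = invoice 409116.84 + 1258.77 + duty 36827.96 = 447203.57
Difference = |471009.55 − 447203.57| = 23805.98

Supplier B is cheaper by CHF 23805.98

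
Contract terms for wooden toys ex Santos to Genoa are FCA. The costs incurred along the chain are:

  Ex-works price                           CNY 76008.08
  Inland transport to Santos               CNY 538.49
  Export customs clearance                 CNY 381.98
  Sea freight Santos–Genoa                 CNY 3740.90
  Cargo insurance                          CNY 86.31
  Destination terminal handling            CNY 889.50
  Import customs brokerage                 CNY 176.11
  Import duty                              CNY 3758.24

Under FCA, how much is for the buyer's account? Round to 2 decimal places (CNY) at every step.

FCA: the seller delivers export-cleared goods to the carrier; the buyer bears costs from that point.
Seller's account: goods 76008.08 + inland to port 538.49 + export clearance 381.98 = 76928.55
Buyer's account: freight 3740.90 + insurance 86.31 + destination terminal 889.50 + brokerage 176.11 + duty 3758.24 = 8651.06

Buyer's account: CNY 8651.06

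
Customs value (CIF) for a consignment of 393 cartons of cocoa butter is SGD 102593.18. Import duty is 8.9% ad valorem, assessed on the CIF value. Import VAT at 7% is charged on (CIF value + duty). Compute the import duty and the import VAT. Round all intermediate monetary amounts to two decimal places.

Import duty = 102593.18 × 8.9% = 9130.79
VAT base = CIF + duty = 102593.18 + 9130.79 = 111723.97
Import VAT = 111723.97 × 7% = 7820.68

Import duty: SGD 9130.79; import VAT: SGD 7820.68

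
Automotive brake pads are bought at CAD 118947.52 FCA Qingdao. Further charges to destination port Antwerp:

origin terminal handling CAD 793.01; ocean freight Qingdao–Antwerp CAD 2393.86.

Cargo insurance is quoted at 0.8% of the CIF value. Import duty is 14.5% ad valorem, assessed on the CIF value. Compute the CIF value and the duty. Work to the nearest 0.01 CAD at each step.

CIF value: CAD 123119.34; import duty: CAD 17852.30

Let C be the CIF value. C = FCA price + pre-shipment costs + freight + 0.8% × C
C − 0.8% × C = 118947.52 + 793.01 + 2393.86
0.992 × C = 122134.39
C = 122134.39 / 0.992 = 123119.34
Insurance premium = 0.8% × 123119.34 = 984.95
Import duty = 123119.34 × 14.5% = 17852.30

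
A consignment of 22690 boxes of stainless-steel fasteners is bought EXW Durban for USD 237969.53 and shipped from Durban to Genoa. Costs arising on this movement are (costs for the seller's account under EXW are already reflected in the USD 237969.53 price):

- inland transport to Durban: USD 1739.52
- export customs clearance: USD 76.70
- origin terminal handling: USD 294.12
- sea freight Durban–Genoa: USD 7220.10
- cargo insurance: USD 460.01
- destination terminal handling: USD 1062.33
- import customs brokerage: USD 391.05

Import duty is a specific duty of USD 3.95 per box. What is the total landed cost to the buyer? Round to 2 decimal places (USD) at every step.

EXW: the seller makes goods available at their premises; the buyer bears all onward costs.
CIF value = EXW price + inland to port + export clearance + origin terminal + freight + insurance = 237969.53 + 1739.52 + 76.70 + 294.12 + 7220.10 + 460.01 = 247759.98
Import duty = 22690 × 3.95 = 89625.50
Buyer bears: inland to port 1739.52 + export clearance 76.70 + origin terminal 294.12 + freight 7220.10 + insurance 460.01 + destination terminal 1062.33 + brokerage 391.05 + duty 89625.50 = 100869.33
Landed cost = invoice 237969.53 + 100869.33 = 338838.86

Total landed cost: USD 338838.86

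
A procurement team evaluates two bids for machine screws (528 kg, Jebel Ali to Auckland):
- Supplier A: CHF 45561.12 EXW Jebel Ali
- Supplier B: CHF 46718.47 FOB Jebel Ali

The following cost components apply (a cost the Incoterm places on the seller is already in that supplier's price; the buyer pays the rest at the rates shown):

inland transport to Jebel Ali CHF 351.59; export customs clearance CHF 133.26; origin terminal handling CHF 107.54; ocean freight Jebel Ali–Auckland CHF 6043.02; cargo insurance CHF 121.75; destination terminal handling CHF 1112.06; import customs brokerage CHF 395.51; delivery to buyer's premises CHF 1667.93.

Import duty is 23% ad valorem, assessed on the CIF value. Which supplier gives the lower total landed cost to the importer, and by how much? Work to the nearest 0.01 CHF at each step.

Supplier A is cheaper by CHF 694.91

Supplier A (EXW):
CIF value = EXW price + inland to port + export clearance + origin terminal + freight + insurance = 45561.12 + 351.59 + 133.26 + 107.54 + 6043.02 + 121.75 = 52318.28
Import duty = 52318.28 × 23% = 12033.20
Buyer bears (A): 351.59 + 133.26 + 107.54 + 6043.02 + 121.75 + 1112.06 + 395.51 + 1667.93 = 9932.66
Landed cost (A) = invoice 45561.12 + 9932.66 + duty 12033.20 = 67526.98
Supplier B (FOB):
CIF value = FOB price + freight + insurance = 46718.47 + 6043.02 + 121.75 = 52883.24
Import duty = 52883.24 × 23% = 12163.15
Buyer bears (B): 6043.02 + 121.75 + 1112.06 + 395.51 + 1667.93 = 9340.27
Landed cost (B) = invoice 46718.47 + 9340.27 + duty 12163.15 = 68221.89
Difference = |67526.98 − 68221.89| = 694.91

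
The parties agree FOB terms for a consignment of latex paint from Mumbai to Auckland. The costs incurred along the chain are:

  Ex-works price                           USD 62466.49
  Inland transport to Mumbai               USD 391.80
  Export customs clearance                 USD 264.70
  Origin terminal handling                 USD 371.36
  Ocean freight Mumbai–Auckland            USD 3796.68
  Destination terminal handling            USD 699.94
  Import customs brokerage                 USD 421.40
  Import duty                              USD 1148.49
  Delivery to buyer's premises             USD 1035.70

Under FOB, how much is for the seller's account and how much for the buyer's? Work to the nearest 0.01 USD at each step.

FOB: the seller bears costs until goods are on board at the origin port; the buyer bears freight, insurance and all costs thereafter.
Seller's account: goods 62466.49 + inland to port 391.80 + export clearance 264.70 + origin terminal 371.36 = 63494.35
Buyer's account: freight 3796.68 + destination terminal 699.94 + brokerage 421.40 + duty 1148.49 + delivery 1035.70 = 7102.21

Seller: USD 63494.35; buyer: USD 7102.21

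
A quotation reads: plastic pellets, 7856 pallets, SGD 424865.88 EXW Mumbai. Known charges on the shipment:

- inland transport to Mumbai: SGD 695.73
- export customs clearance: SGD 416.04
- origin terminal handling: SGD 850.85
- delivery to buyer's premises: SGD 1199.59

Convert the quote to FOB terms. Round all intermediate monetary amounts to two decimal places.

Not relevant to the conversion: delivery — on the buyer under both terms; not part of either seller's price.
From EXW to FOB, the seller additionally bears: inland to port, export clearance, origin terminal.
FOB price = 424865.88 + 695.73 + 416.04 + 850.85 = 426828.50

FOB price: SGD 426828.50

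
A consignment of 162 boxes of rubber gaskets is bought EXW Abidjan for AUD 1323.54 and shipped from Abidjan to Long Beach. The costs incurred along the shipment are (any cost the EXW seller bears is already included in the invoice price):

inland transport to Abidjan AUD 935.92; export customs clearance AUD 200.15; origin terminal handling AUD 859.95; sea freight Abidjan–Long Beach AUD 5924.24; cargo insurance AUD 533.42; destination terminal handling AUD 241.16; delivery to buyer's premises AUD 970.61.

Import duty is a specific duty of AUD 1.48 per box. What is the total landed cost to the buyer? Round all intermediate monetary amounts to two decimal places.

EXW: the seller makes goods available at their premises; the buyer bears all onward costs.
CIF value = EXW price + inland to port + export clearance + origin terminal + freight + insurance = 1323.54 + 935.92 + 200.15 + 859.95 + 5924.24 + 533.42 = 9777.22
Import duty = 162 × 1.48 = 239.76
Buyer bears: inland to port 935.92 + export clearance 200.15 + origin terminal 859.95 + freight 5924.24 + insurance 533.42 + destination terminal 241.16 + delivery 970.61 + duty 239.76 = 9905.21
Landed cost = invoice 1323.54 + 9905.21 = 11228.75

Total landed cost: AUD 11228.75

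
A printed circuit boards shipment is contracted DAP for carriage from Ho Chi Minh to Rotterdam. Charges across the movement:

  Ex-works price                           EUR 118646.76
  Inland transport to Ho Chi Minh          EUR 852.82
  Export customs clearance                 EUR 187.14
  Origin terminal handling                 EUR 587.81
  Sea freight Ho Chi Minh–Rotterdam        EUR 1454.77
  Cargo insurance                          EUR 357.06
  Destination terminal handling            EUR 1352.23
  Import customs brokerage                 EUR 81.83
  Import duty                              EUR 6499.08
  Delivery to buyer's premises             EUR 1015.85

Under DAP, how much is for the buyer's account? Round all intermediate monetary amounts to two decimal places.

Buyer's account: EUR 6580.91

DAP: the seller bears all costs to the named destination except import duty and clearance.
Seller's account: goods 118646.76 + inland to port 852.82 + export clearance 187.14 + origin terminal 587.81 + freight 1454.77 + insurance 357.06 + destination terminal 1352.23 + delivery 1015.85 = 124454.44
Buyer's account: brokerage 81.83 + duty 6499.08 = 6580.91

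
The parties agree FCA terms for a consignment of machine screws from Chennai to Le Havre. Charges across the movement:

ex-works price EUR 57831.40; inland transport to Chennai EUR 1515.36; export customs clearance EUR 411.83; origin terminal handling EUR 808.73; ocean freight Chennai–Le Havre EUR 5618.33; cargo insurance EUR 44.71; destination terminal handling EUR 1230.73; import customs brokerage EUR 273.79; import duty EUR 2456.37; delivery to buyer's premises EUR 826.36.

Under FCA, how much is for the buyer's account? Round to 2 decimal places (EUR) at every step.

Buyer's account: EUR 11259.02

FCA: the seller delivers export-cleared goods to the carrier; the buyer bears costs from that point.
Seller's account: goods 57831.40 + inland to port 1515.36 + export clearance 411.83 = 59758.59
Buyer's account: origin terminal 808.73 + freight 5618.33 + insurance 44.71 + destination terminal 1230.73 + brokerage 273.79 + duty 2456.37 + delivery 826.36 = 11259.02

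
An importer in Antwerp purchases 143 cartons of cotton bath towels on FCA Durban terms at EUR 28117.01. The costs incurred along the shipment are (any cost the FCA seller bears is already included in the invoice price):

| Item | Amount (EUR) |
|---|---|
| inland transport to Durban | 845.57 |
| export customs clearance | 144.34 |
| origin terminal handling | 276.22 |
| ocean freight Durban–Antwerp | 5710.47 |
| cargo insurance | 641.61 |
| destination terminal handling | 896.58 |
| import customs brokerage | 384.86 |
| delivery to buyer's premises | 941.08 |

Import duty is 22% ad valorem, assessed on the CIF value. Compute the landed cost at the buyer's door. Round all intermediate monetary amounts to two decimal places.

FCA: the seller delivers export-cleared goods to the carrier; the buyer bears costs from that point.
Already in the invoice (seller's account under FCA): inland to port, export clearance — exclude.
CIF value = FCA price + origin terminal + freight + insurance = 28117.01 + 276.22 + 5710.47 + 641.61 = 34745.31
Import duty = 34745.31 × 22% = 7643.97
Buyer bears: origin terminal 276.22 + freight 5710.47 + insurance 641.61 + destination terminal 896.58 + brokerage 384.86 + delivery 941.08 + duty 7643.97 = 16494.79
Landed cost = invoice 28117.01 + 16494.79 = 44611.80

Total landed cost: EUR 44611.80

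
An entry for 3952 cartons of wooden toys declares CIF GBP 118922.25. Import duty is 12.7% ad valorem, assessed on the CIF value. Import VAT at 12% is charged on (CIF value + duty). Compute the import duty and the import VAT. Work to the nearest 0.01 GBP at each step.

Import duty = 118922.25 × 12.7% = 15103.13
VAT base = CIF + duty = 118922.25 + 15103.13 = 134025.38
Import VAT = 134025.38 × 12% = 16083.05

Import duty: GBP 15103.13; import VAT: GBP 16083.05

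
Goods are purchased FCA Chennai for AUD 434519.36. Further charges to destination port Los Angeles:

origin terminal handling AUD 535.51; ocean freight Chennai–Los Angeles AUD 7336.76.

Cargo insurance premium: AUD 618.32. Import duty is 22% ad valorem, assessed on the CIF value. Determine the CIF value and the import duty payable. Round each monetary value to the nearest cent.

CIF value: AUD 443009.95; import duty: AUD 97462.19

CIF = FCA price + pre-shipment costs + freight + insurance
CIF = 434519.36 + 535.51 + 7336.76 + 618.32 = 443009.95
Import duty = 443009.95 × 22% = 97462.19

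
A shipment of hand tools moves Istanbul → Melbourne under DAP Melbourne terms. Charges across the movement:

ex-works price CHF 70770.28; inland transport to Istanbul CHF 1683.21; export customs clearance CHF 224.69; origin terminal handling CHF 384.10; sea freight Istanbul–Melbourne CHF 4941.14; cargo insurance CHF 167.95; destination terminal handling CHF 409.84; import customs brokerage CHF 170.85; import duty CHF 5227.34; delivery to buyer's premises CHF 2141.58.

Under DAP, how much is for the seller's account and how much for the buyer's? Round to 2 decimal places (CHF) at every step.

Seller: CHF 80722.79; buyer: CHF 5398.19

DAP: the seller bears all costs to the named destination except import duty and clearance.
Seller's account: goods 70770.28 + inland to port 1683.21 + export clearance 224.69 + origin terminal 384.10 + freight 4941.14 + insurance 167.95 + destination terminal 409.84 + delivery 2141.58 = 80722.79
Buyer's account: brokerage 170.85 + duty 5227.34 = 5398.19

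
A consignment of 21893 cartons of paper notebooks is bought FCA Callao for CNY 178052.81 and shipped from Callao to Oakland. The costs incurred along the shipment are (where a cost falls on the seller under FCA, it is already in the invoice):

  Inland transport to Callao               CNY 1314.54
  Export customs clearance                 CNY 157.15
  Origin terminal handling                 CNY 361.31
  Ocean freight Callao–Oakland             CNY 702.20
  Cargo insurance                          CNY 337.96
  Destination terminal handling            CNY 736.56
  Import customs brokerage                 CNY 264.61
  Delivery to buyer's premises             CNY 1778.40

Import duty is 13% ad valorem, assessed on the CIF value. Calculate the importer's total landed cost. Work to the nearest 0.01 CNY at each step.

FCA: the seller delivers export-cleared goods to the carrier; the buyer bears costs from that point.
Already in the invoice (seller's account under FCA): inland to port, export clearance — exclude.
CIF value = FCA price + origin terminal + freight + insurance = 178052.81 + 361.31 + 702.20 + 337.96 = 179454.28
Import duty = 179454.28 × 13% = 23329.06
Buyer bears: origin terminal 361.31 + freight 702.20 + insurance 337.96 + destination terminal 736.56 + brokerage 264.61 + delivery 1778.40 + duty 23329.06 = 27510.10
Landed cost = invoice 178052.81 + 27510.10 = 205562.91

Total landed cost: CNY 205562.91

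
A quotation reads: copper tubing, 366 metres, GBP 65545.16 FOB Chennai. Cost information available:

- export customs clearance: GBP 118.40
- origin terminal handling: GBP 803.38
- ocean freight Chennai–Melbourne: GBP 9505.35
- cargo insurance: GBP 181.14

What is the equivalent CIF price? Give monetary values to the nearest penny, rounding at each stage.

Not relevant to the conversion: export clearance, origin terminal — on the seller under both FOB and CIF; already in the FOB price and stays in the CIF price.
From FOB to CIF, the seller additionally bears: freight, insurance.
CIF price = 65545.16 + 9505.35 + 181.14 = 75231.65

CIF price: GBP 75231.65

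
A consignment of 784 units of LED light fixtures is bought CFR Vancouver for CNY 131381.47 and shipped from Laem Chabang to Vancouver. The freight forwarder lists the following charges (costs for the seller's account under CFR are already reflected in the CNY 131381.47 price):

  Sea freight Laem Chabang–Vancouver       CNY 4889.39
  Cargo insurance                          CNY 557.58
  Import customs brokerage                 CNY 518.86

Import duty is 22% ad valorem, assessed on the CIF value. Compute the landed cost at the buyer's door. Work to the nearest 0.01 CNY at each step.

Total landed cost: CNY 161484.50

CFR: the seller pays costs through ocean freight to the destination port, but not insurance.
Already in the invoice (seller's account under CFR): freight — exclude.
CIF value = CFR price + insurance = 131381.47 + 557.58 = 131939.05
Import duty = 131939.05 × 22% = 29026.59
Buyer bears: insurance 557.58 + brokerage 518.86 + duty 29026.59 = 30103.03
Landed cost = invoice 131381.47 + 30103.03 = 161484.50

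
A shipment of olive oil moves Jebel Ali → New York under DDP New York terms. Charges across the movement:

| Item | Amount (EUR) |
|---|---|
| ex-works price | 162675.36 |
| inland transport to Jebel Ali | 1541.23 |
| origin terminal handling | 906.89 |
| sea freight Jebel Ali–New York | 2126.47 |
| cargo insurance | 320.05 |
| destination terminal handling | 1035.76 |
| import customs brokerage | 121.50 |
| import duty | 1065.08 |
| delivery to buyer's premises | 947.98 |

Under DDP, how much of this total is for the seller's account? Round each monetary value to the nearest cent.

Seller's account: EUR 170740.32

DDP: the seller bears all costs including import duty.
Seller's account: goods 162675.36 + inland to port 1541.23 + origin terminal 906.89 + freight 2126.47 + insurance 320.05 + destination terminal 1035.76 + brokerage 121.50 + duty 1065.08 + delivery 947.98 = 170740.32
Buyer's account: 0.00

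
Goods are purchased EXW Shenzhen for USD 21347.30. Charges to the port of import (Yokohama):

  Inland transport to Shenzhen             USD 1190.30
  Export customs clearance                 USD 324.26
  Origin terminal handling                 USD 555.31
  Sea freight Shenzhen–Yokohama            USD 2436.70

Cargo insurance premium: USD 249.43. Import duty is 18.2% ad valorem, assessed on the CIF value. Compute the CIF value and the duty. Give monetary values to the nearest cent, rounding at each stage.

CIF = EXW price + pre-shipment costs + freight + insurance
CIF = 21347.30 + 1190.30 + 324.26 + 555.31 + 2436.70 + 249.43 = 26103.30
Import duty = 26103.30 × 18.2% = 4750.80

CIF value: USD 26103.30; import duty: USD 4750.80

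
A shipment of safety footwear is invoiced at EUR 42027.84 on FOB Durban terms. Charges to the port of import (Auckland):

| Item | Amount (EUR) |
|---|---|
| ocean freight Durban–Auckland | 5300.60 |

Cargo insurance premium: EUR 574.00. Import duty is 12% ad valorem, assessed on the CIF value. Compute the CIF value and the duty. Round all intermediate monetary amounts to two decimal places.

CIF value: EUR 47902.44; import duty: EUR 5748.29

CIF = FOB price + freight + insurance
CIF = 42027.84 + 5300.60 + 574.00 = 47902.44
Import duty = 47902.44 × 12% = 5748.29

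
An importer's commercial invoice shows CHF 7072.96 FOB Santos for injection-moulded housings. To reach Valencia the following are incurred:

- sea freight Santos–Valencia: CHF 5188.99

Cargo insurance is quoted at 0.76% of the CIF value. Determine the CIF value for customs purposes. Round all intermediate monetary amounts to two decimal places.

Let C be the CIF value. C = FOB price + freight + 0.76% × C
C − 0.76% × C = 7072.96 + 5188.99
0.9924 × C = 12261.95
C = 12261.95 / 0.9924 = 12355.85
Insurance premium = 0.76% × 12355.85 = 93.90

CIF value: CHF 12355.85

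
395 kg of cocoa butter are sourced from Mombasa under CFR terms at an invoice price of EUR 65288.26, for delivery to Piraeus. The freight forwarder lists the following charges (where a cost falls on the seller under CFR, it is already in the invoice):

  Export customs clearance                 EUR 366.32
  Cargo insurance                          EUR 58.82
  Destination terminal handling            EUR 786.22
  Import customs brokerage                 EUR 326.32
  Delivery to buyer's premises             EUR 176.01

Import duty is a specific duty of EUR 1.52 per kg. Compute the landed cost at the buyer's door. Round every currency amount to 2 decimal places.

Total landed cost: EUR 67236.03

CFR: the seller pays costs through ocean freight to the destination port, but not insurance.
Already in the invoice (seller's account under CFR): export clearance — exclude.
CIF value = CFR price + insurance = 65288.26 + 58.82 = 65347.08
Import duty = 395 × 1.52 = 600.40
Buyer bears: insurance 58.82 + destination terminal 786.22 + brokerage 326.32 + delivery 176.01 + duty 600.40 = 1947.77
Landed cost = invoice 65288.26 + 1947.77 = 67236.03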